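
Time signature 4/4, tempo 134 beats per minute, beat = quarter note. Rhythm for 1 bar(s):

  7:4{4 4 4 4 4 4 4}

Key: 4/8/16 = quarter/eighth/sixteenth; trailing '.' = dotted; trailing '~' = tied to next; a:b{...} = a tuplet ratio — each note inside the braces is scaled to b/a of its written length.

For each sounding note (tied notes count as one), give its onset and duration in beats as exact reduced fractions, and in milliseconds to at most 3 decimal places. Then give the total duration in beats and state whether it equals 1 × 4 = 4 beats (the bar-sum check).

1) 0.0ms=0b +255.864ms=4/7b
2) 255.864ms=4/7b +255.864ms=4/7b
3) 511.727ms=8/7b +255.864ms=4/7b
4) 767.591ms=12/7b +255.864ms=4/7b
5) 1023.454ms=16/7b +255.864ms=4/7b
6) 1279.318ms=20/7b +255.864ms=4/7b
7) 1535.181ms=24/7b +255.864ms=4/7b
Σ=4b of 4 (134bpm 4/4) — PASS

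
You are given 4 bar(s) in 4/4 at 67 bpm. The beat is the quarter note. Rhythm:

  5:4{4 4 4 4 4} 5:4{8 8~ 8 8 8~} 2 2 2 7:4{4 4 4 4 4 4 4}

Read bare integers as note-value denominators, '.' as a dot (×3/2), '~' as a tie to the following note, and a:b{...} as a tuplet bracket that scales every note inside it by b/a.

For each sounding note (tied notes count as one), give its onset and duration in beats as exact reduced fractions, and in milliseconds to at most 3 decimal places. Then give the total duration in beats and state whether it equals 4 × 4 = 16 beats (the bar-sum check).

1) 0.0ms=0b +716.418ms=4/5b
2) 716.418ms=4/5b +716.418ms=4/5b
3) 1432.836ms=8/5b +716.418ms=4/5b
4) 2149.254ms=12/5b +716.418ms=4/5b
5) 2865.672ms=16/5b +716.418ms=4/5b
6) 3582.09ms=4b +358.209ms=2/5b
7) 3940.299ms=22/5b +716.418ms=4/5b
8) 4656.716ms=26/5b +358.209ms=2/5b
9) 5014.925ms=28/5b +2149.254ms=12/5b
10) 7164.179ms=8b +1791.045ms=2b
11) 8955.224ms=10b +1791.045ms=2b
12) 10746.269ms=12b +511.727ms=4/7b
13) 11257.996ms=88/7b +511.727ms=4/7b
14) 11769.723ms=92/7b +511.727ms=4/7b
15) 12281.45ms=96/7b +511.727ms=4/7b
16) 12793.177ms=100/7b +511.727ms=4/7b
17) 13304.904ms=104/7b +511.727ms=4/7b
18) 13816.631ms=108/7b +511.727ms=4/7b
Σ=16b of 16 (67bpm 4/4) — PASS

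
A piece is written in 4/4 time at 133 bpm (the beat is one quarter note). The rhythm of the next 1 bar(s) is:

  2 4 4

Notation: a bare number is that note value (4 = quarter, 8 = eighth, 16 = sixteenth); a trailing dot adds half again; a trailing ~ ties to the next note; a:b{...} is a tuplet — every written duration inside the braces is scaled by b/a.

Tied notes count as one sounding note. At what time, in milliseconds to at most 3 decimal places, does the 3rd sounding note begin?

note 3 onset = 3b = 1353.383ms

1. 0.0ms @ 0 + 902.256ms (2)
2. 902.256ms @ 2 + 451.128ms (1)
3. 1353.383ms @ 3 + 451.128ms (1)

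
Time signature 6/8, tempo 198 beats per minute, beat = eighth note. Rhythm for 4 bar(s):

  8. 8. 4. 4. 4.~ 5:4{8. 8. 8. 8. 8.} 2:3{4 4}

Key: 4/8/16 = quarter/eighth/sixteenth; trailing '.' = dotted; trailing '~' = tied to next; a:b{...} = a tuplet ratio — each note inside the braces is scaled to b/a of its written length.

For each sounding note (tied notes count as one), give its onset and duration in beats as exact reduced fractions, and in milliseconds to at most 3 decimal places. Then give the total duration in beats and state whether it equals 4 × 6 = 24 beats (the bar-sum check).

1) 0.0ms=0b +454.545ms=3/2b
2) 454.545ms=3/2b +454.545ms=3/2b
3) 909.091ms=3b +909.091ms=3b
4) 1818.182ms=6b +909.091ms=3b
5) 2727.273ms=9b +1272.727ms=21/5b
6) 4000.0ms=66/5b +363.636ms=6/5b
7) 4363.636ms=72/5b +363.636ms=6/5b
8) 4727.273ms=78/5b +363.636ms=6/5b
9) 5090.909ms=84/5b +363.636ms=6/5b
10) 5454.545ms=18b +909.091ms=3b
11) 6363.636ms=21b +909.091ms=3b
Σ=24b of 24 (198bpm 6/8) — PASS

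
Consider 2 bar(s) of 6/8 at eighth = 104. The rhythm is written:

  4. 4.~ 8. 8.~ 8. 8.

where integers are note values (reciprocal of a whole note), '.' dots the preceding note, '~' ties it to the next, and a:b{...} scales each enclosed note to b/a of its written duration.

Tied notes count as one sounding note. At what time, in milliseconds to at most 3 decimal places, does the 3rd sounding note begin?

1. 0.0ms @ 0 + 1730.769ms (3)
2. 1730.769ms @ 3 + 2596.154ms (9/2)
3. 4326.923ms @ 15/2 + 1730.769ms (3)
4. 6057.692ms @ 21/2 + 865.385ms (3/2)

note 3 onset = 15/2b = 4326.923ms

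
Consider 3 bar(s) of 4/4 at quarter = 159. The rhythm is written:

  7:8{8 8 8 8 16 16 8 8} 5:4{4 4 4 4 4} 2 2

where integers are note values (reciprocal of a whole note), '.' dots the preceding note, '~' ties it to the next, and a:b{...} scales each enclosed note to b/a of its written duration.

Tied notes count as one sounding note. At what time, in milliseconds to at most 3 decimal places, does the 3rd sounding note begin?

note 3 onset = 8/7b = 431.267ms

1. 0.0ms @ 0 + 215.633ms (4/7)
2. 215.633ms @ 4/7 + 215.633ms (4/7)
3. 431.267ms @ 8/7 + 215.633ms (4/7)
4. 646.9ms @ 12/7 + 215.633ms (4/7)
5. 862.534ms @ 16/7 + 107.817ms (2/7)
6. 970.35ms @ 18/7 + 107.817ms (2/7)
7. 1078.167ms @ 20/7 + 215.633ms (4/7)
8. 1293.801ms @ 24/7 + 215.633ms (4/7)
9. 1509.434ms @ 4 + 301.887ms (4/5)
10. 1811.321ms @ 24/5 + 301.887ms (4/5)
11. 2113.208ms @ 28/5 + 301.887ms (4/5)
12. 2415.094ms @ 32/5 + 301.887ms (4/5)
13. 2716.981ms @ 36/5 + 301.887ms (4/5)
14. 3018.868ms @ 8 + 754.717ms (2)
15. 3773.585ms @ 10 + 754.717ms (2)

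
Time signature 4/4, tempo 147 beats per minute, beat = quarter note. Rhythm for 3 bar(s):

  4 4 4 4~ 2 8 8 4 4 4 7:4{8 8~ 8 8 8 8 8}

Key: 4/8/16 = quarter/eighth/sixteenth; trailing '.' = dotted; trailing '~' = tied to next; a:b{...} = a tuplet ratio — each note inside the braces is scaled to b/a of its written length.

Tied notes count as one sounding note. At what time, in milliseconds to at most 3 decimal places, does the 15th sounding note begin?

note 15 onset = 82/7b = 4781.341ms

1. 0.0ms @ 0 + 408.163ms (1)
2. 408.163ms @ 1 + 408.163ms (1)
3. 816.327ms @ 2 + 408.163ms (1)
4. 1224.49ms @ 3 + 1224.49ms (3)
5. 2448.98ms @ 6 + 204.082ms (1/2)
6. 2653.061ms @ 13/2 + 204.082ms (1/2)
7. 2857.143ms @ 7 + 408.163ms (1)
8. 3265.306ms @ 8 + 408.163ms (1)
9. 3673.469ms @ 9 + 408.163ms (1)
10. 4081.633ms @ 10 + 116.618ms (2/7)
11. 4198.251ms @ 72/7 + 233.236ms (4/7)
12. 4431.487ms @ 76/7 + 116.618ms (2/7)
13. 4548.105ms @ 78/7 + 116.618ms (2/7)
14. 4664.723ms @ 80/7 + 116.618ms (2/7)
15. 4781.341ms @ 82/7 + 116.618ms (2/7)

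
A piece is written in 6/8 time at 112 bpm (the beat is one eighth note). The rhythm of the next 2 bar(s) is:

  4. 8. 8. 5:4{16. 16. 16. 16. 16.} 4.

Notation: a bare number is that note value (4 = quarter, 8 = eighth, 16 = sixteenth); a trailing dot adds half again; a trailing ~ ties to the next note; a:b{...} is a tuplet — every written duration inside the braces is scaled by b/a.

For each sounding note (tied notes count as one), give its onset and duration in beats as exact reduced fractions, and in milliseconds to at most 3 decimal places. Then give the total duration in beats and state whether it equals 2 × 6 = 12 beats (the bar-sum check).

1) 0.0ms=0b +1607.143ms=3b
2) 1607.143ms=3b +803.571ms=3/2b
3) 2410.714ms=9/2b +803.571ms=3/2b
4) 3214.286ms=6b +321.429ms=3/5b
5) 3535.714ms=33/5b +321.429ms=3/5b
6) 3857.143ms=36/5b +321.429ms=3/5b
7) 4178.571ms=39/5b +321.429ms=3/5b
8) 4500.0ms=42/5b +321.429ms=3/5b
9) 4821.429ms=9b +1607.143ms=3b
Σ=12b of 12 (112bpm 6/8) — PASS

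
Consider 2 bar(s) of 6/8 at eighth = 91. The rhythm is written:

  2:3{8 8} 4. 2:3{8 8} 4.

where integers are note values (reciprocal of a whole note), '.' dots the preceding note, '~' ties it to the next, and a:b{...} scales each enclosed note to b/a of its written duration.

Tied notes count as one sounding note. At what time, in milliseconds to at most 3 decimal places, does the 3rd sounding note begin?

1. 0.0ms @ 0 + 989.011ms (3/2)
2. 989.011ms @ 3/2 + 989.011ms (3/2)
3. 1978.022ms @ 3 + 1978.022ms (3)
4. 3956.044ms @ 6 + 989.011ms (3/2)
5. 4945.055ms @ 15/2 + 989.011ms (3/2)
6. 5934.066ms @ 9 + 1978.022ms (3)

note 3 onset = 3b = 1978.022ms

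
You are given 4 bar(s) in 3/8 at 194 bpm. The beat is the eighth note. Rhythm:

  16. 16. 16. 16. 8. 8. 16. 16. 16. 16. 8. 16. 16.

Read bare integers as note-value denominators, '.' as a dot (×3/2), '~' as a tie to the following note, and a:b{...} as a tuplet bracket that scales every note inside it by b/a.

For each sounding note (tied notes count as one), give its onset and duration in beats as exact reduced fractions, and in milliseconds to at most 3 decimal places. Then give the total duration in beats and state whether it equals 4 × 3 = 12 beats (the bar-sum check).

1) 0.0ms=0b +231.959ms=3/4b
2) 231.959ms=3/4b +231.959ms=3/4b
3) 463.918ms=3/2b +231.959ms=3/4b
4) 695.876ms=9/4b +231.959ms=3/4b
5) 927.835ms=3b +463.918ms=3/2b
6) 1391.753ms=9/2b +463.918ms=3/2b
7) 1855.67ms=6b +231.959ms=3/4b
8) 2087.629ms=27/4b +231.959ms=3/4b
9) 2319.588ms=15/2b +231.959ms=3/4b
10) 2551.546ms=33/4b +231.959ms=3/4b
11) 2783.505ms=9b +463.918ms=3/2b
12) 3247.423ms=21/2b +231.959ms=3/4b
13) 3479.381ms=45/4b +231.959ms=3/4b
Σ=12b of 12 (194bpm 3/8) — PASS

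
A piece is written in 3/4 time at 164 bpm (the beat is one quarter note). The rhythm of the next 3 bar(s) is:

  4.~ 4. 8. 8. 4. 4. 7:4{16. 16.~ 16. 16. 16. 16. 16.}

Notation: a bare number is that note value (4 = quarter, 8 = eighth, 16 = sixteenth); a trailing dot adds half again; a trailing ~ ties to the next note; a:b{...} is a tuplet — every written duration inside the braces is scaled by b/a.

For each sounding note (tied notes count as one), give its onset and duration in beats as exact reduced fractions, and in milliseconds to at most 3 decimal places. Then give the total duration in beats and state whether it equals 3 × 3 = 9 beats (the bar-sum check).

1) 0.0ms=0b +1097.561ms=3b
2) 1097.561ms=3b +274.39ms=3/4b
3) 1371.951ms=15/4b +274.39ms=3/4b
4) 1646.341ms=9/2b +548.78ms=3/2b
5) 2195.122ms=6b +548.78ms=3/2b
6) 2743.902ms=15/2b +78.397ms=3/14b
7) 2822.3ms=54/7b +156.794ms=3/7b
8) 2979.094ms=57/7b +78.397ms=3/14b
9) 3057.491ms=117/14b +78.397ms=3/14b
10) 3135.889ms=60/7b +78.397ms=3/14b
11) 3214.286ms=123/14b +78.397ms=3/14b
Σ=9b of 9 (164bpm 3/4) — PASS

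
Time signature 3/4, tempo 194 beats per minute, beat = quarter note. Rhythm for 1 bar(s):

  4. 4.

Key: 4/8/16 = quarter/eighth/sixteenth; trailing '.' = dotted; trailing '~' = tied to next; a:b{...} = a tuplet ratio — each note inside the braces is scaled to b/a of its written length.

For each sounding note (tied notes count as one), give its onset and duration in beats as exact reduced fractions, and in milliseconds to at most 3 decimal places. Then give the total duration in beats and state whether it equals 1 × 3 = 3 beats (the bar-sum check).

1) 0.0ms=0b +463.918ms=3/2b
2) 463.918ms=3/2b +463.918ms=3/2b
Σ=3b of 3 (194bpm 3/4) — PASS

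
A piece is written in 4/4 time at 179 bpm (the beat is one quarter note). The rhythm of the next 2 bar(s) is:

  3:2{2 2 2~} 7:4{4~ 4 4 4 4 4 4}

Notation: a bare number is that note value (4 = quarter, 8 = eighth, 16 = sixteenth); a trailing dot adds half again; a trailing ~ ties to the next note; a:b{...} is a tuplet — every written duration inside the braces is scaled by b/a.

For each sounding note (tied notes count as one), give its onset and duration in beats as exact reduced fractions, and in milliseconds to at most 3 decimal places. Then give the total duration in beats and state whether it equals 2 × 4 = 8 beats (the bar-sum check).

1) 0.0ms=0b +446.927ms=4/3b
2) 446.927ms=4/3b +446.927ms=4/3b
3) 893.855ms=8/3b +830.008ms=52/21b
4) 1723.863ms=36/7b +191.54ms=4/7b
5) 1915.403ms=40/7b +191.54ms=4/7b
6) 2106.943ms=44/7b +191.54ms=4/7b
7) 2298.484ms=48/7b +191.54ms=4/7b
8) 2490.024ms=52/7b +191.54ms=4/7b
Σ=8b of 8 (179bpm 4/4) — PASS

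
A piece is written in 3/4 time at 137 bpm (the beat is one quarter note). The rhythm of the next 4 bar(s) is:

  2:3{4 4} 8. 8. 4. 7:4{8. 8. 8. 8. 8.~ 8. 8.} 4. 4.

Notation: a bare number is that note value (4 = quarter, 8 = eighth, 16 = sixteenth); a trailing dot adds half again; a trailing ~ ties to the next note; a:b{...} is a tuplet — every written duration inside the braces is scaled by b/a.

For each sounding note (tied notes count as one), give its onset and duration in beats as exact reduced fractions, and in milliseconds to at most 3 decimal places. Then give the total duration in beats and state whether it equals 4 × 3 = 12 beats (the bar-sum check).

1) 0.0ms=0b +656.934ms=3/2b
2) 656.934ms=3/2b +656.934ms=3/2b
3) 1313.869ms=3b +328.467ms=3/4b
4) 1642.336ms=15/4b +328.467ms=3/4b
5) 1970.803ms=9/2b +656.934ms=3/2b
6) 2627.737ms=6b +187.696ms=3/7b
7) 2815.433ms=45/7b +187.696ms=3/7b
8) 3003.128ms=48/7b +187.696ms=3/7b
9) 3190.824ms=51/7b +187.696ms=3/7b
10) 3378.519ms=54/7b +375.391ms=6/7b
11) 3753.91ms=60/7b +187.696ms=3/7b
12) 3941.606ms=9b +656.934ms=3/2b
13) 4598.54ms=21/2b +656.934ms=3/2b
Σ=12b of 12 (137bpm 3/4) — PASS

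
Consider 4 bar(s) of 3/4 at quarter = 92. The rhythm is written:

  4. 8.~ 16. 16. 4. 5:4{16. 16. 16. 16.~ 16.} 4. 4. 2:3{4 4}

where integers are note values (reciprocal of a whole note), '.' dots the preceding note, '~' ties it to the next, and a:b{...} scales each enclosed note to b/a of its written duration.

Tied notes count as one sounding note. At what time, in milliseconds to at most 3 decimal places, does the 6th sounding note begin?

1. 0.0ms @ 0 + 978.261ms (3/2)
2. 978.261ms @ 3/2 + 733.696ms (9/8)
3. 1711.957ms @ 21/8 + 244.565ms (3/8)
4. 1956.522ms @ 3 + 978.261ms (3/2)
5. 2934.783ms @ 9/2 + 195.652ms (3/10)
6. 3130.435ms @ 24/5 + 195.652ms (3/10)
7. 3326.087ms @ 51/10 + 195.652ms (3/10)
8. 3521.739ms @ 27/5 + 391.304ms (3/5)
9. 3913.043ms @ 6 + 978.261ms (3/2)
10. 4891.304ms @ 15/2 + 978.261ms (3/2)
11. 5869.565ms @ 9 + 978.261ms (3/2)
12. 6847.826ms @ 21/2 + 978.261ms (3/2)

note 6 onset = 24/5b = 3130.435ms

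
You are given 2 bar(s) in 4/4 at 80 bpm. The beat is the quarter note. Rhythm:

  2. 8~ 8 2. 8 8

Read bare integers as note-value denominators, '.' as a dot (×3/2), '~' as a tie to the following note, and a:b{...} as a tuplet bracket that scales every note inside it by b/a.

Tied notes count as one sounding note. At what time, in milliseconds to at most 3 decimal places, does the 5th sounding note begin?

1. 0.0ms @ 0 + 2250.0ms (3)
2. 2250.0ms @ 3 + 750.0ms (1)
3. 3000.0ms @ 4 + 2250.0ms (3)
4. 5250.0ms @ 7 + 375.0ms (1/2)
5. 5625.0ms @ 15/2 + 375.0ms (1/2)

note 5 onset = 15/2b = 5625.0ms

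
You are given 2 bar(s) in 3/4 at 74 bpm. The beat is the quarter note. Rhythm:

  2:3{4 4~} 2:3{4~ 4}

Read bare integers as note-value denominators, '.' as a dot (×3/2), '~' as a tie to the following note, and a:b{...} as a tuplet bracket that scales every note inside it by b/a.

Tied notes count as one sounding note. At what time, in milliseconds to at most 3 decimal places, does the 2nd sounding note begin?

1. 0.0ms @ 0 + 1216.216ms (3/2)
2. 1216.216ms @ 3/2 + 3648.649ms (9/2)

note 2 onset = 3/2b = 1216.216ms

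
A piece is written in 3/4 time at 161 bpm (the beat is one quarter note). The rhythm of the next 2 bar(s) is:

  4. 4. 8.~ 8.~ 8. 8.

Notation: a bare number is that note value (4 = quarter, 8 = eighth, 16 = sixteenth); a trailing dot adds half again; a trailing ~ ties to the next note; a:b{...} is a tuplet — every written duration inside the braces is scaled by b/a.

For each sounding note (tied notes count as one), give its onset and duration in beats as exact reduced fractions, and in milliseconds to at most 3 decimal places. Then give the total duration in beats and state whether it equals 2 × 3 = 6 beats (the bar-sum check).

1) 0.0ms=0b +559.006ms=3/2b
2) 559.006ms=3/2b +559.006ms=3/2b
3) 1118.012ms=3b +838.509ms=9/4b
4) 1956.522ms=21/4b +279.503ms=3/4b
Σ=6b of 6 (161bpm 3/4) — PASS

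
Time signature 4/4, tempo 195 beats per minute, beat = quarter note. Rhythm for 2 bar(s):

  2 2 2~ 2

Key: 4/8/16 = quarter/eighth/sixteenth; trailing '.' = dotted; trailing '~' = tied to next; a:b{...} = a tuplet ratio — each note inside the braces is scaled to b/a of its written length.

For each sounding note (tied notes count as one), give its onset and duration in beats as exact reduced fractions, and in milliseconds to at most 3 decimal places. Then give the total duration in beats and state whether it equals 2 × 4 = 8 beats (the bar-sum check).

1) 0.0ms=0b +615.385ms=2b
2) 615.385ms=2b +615.385ms=2b
3) 1230.769ms=4b +1230.769ms=4b
Σ=8b of 8 (195bpm 4/4) — PASS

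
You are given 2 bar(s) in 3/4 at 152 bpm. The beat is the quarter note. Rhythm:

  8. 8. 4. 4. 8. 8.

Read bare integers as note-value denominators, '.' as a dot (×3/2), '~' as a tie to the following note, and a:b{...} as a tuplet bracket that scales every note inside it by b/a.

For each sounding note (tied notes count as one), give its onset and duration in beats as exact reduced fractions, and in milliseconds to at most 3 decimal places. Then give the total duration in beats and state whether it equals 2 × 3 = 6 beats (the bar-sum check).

1) 0.0ms=0b +296.053ms=3/4b
2) 296.053ms=3/4b +296.053ms=3/4b
3) 592.105ms=3/2b +592.105ms=3/2b
4) 1184.211ms=3b +592.105ms=3/2b
5) 1776.316ms=9/2b +296.053ms=3/4b
6) 2072.368ms=21/4b +296.053ms=3/4b
Σ=6b of 6 (152bpm 3/4) — PASS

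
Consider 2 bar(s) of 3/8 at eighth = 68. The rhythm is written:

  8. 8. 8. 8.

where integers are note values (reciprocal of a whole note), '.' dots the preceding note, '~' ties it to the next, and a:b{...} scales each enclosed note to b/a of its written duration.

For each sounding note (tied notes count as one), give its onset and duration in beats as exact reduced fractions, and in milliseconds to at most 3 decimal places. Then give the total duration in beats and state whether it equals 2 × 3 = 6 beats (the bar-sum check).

1) 0.0ms=0b +1323.529ms=3/2b
2) 1323.529ms=3/2b +1323.529ms=3/2b
3) 2647.059ms=3b +1323.529ms=3/2b
4) 3970.588ms=9/2b +1323.529ms=3/2b
Σ=6b of 6 (68bpm 3/8) — PASS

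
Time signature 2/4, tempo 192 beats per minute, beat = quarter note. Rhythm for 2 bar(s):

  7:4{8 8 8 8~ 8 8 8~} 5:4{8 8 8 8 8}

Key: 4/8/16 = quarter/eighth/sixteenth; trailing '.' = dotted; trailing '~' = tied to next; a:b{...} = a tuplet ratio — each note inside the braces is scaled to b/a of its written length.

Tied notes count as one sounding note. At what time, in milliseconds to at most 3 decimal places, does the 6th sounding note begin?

note 6 onset = 12/7b = 535.714ms

1. 0.0ms @ 0 + 89.286ms (2/7)
2. 89.286ms @ 2/7 + 89.286ms (2/7)
3. 178.571ms @ 4/7 + 89.286ms (2/7)
4. 267.857ms @ 6/7 + 178.571ms (4/7)
5. 446.429ms @ 10/7 + 89.286ms (2/7)
6. 535.714ms @ 12/7 + 214.286ms (24/35)
7. 750.0ms @ 12/5 + 125.0ms (2/5)
8. 875.0ms @ 14/5 + 125.0ms (2/5)
9. 1000.0ms @ 16/5 + 125.0ms (2/5)
10. 1125.0ms @ 18/5 + 125.0ms (2/5)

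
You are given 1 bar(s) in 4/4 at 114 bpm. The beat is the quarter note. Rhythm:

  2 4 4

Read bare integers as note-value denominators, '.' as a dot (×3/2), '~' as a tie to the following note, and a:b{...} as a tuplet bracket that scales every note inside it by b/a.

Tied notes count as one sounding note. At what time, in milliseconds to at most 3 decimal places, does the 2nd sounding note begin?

note 2 onset = 2b = 1052.632ms

1. 0.0ms @ 0 + 1052.632ms (2)
2. 1052.632ms @ 2 + 526.316ms (1)
3. 1578.947ms @ 3 + 526.316ms (1)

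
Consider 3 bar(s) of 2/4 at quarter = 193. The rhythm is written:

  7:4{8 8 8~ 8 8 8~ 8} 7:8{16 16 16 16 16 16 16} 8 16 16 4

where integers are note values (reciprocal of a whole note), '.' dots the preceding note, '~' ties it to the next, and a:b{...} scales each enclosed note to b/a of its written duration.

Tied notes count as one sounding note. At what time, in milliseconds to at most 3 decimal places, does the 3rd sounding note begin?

note 3 onset = 4/7b = 177.646ms

1. 0.0ms @ 0 + 88.823ms (2/7)
2. 88.823ms @ 2/7 + 88.823ms (2/7)
3. 177.646ms @ 4/7 + 177.646ms (4/7)
4. 355.292ms @ 8/7 + 88.823ms (2/7)
5. 444.115ms @ 10/7 + 177.646ms (4/7)
6. 621.762ms @ 2 + 88.823ms (2/7)
7. 710.585ms @ 16/7 + 88.823ms (2/7)
8. 799.408ms @ 18/7 + 88.823ms (2/7)
9. 888.231ms @ 20/7 + 88.823ms (2/7)
10. 977.054ms @ 22/7 + 88.823ms (2/7)
11. 1065.877ms @ 24/7 + 88.823ms (2/7)
12. 1154.7ms @ 26/7 + 88.823ms (2/7)
13. 1243.523ms @ 4 + 155.44ms (1/2)
14. 1398.964ms @ 9/2 + 77.72ms (1/4)
15. 1476.684ms @ 19/4 + 77.72ms (1/4)
16. 1554.404ms @ 5 + 310.881ms (1)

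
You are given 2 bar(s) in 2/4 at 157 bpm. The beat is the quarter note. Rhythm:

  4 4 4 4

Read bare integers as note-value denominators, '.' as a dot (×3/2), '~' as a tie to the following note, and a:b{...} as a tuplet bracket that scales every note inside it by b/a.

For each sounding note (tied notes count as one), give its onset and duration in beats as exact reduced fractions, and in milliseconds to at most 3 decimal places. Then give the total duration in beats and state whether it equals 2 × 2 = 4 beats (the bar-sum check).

1) 0.0ms=0b +382.166ms=1b
2) 382.166ms=1b +382.166ms=1b
3) 764.331ms=2b +382.166ms=1b
4) 1146.497ms=3b +382.166ms=1b
Σ=4b of 4 (157bpm 2/4) — PASS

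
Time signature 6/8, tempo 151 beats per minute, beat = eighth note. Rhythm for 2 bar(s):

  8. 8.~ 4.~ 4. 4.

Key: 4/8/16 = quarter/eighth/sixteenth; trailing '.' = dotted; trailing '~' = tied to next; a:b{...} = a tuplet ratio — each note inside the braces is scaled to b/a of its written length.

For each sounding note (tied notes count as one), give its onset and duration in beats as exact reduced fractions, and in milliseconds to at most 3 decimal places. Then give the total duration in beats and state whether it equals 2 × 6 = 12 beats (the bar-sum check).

1) 0.0ms=0b +596.026ms=3/2b
2) 596.026ms=3/2b +2980.132ms=15/2b
3) 3576.159ms=9b +1192.053ms=3b
Σ=12b of 12 (151bpm 6/8) — PASS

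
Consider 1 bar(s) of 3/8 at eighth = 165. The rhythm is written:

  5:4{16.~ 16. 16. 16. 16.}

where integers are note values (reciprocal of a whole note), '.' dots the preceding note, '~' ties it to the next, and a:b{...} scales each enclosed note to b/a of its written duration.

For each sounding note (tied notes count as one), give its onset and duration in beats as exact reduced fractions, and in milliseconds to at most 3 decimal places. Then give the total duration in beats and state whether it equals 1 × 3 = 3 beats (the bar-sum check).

1) 0.0ms=0b +436.364ms=6/5b
2) 436.364ms=6/5b +218.182ms=3/5b
3) 654.545ms=9/5b +218.182ms=3/5b
4) 872.727ms=12/5b +218.182ms=3/5b
Σ=3b of 3 (165bpm 3/8) — PASS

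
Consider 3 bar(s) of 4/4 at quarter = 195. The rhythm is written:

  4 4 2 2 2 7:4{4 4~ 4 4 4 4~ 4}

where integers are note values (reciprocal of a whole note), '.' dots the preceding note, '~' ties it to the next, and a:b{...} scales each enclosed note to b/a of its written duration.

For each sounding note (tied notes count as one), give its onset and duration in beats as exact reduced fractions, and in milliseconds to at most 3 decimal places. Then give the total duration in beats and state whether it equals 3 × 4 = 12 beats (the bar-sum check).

1) 0.0ms=0b +307.692ms=1b
2) 307.692ms=1b +307.692ms=1b
3) 615.385ms=2b +615.385ms=2b
4) 1230.769ms=4b +615.385ms=2b
5) 1846.154ms=6b +615.385ms=2b
6) 2461.538ms=8b +175.824ms=4/7b
7) 2637.363ms=60/7b +351.648ms=8/7b
8) 2989.011ms=68/7b +175.824ms=4/7b
9) 3164.835ms=72/7b +175.824ms=4/7b
10) 3340.659ms=76/7b +351.648ms=8/7b
Σ=12b of 12 (195bpm 4/4) — PASS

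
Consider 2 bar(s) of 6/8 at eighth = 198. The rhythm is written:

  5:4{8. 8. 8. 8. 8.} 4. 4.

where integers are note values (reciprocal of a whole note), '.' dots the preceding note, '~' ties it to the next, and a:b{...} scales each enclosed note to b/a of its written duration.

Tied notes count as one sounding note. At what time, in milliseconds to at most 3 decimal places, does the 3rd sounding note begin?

note 3 onset = 12/5b = 727.273ms

1. 0.0ms @ 0 + 363.636ms (6/5)
2. 363.636ms @ 6/5 + 363.636ms (6/5)
3. 727.273ms @ 12/5 + 363.636ms (6/5)
4. 1090.909ms @ 18/5 + 363.636ms (6/5)
5. 1454.545ms @ 24/5 + 363.636ms (6/5)
6. 1818.182ms @ 6 + 909.091ms (3)
7. 2727.273ms @ 9 + 909.091ms (3)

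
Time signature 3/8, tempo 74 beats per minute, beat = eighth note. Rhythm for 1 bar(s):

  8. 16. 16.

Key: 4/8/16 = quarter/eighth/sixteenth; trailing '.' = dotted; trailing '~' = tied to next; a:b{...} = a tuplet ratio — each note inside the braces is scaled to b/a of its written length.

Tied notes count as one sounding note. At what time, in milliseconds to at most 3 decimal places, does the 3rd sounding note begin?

1. 0.0ms @ 0 + 1216.216ms (3/2)
2. 1216.216ms @ 3/2 + 608.108ms (3/4)
3. 1824.324ms @ 9/4 + 608.108ms (3/4)

note 3 onset = 9/4b = 1824.324ms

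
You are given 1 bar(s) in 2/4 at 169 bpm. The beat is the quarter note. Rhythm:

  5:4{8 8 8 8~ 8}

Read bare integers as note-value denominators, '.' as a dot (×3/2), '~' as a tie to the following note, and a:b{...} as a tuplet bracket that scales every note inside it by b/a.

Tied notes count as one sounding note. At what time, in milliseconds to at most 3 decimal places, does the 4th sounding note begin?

note 4 onset = 6/5b = 426.036ms

1. 0.0ms @ 0 + 142.012ms (2/5)
2. 142.012ms @ 2/5 + 142.012ms (2/5)
3. 284.024ms @ 4/5 + 142.012ms (2/5)
4. 426.036ms @ 6/5 + 284.024ms (4/5)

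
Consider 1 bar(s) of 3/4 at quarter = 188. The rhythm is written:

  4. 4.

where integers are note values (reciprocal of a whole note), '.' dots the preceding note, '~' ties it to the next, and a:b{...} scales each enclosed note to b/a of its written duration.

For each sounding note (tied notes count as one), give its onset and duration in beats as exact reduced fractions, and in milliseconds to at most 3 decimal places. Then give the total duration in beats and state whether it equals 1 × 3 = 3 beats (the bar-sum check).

1) 0.0ms=0b +478.723ms=3/2b
2) 478.723ms=3/2b +478.723ms=3/2b
Σ=3b of 3 (188bpm 3/4) — PASS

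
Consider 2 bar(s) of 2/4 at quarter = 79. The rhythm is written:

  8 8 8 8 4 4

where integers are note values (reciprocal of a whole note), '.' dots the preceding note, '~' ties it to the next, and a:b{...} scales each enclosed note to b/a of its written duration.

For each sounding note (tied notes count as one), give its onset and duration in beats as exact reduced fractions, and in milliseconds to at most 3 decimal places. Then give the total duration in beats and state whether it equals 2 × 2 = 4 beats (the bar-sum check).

1) 0.0ms=0b +379.747ms=1/2b
2) 379.747ms=1/2b +379.747ms=1/2b
3) 759.494ms=1b +379.747ms=1/2b
4) 1139.241ms=3/2b +379.747ms=1/2b
5) 1518.987ms=2b +759.494ms=1b
6) 2278.481ms=3b +759.494ms=1b
Σ=4b of 4 (79bpm 2/4) — PASS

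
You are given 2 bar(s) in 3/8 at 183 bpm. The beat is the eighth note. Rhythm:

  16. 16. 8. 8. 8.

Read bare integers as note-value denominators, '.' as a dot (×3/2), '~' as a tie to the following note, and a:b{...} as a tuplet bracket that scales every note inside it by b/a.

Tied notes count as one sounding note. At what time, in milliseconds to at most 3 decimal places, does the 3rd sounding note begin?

1. 0.0ms @ 0 + 245.902ms (3/4)
2. 245.902ms @ 3/4 + 245.902ms (3/4)
3. 491.803ms @ 3/2 + 491.803ms (3/2)
4. 983.607ms @ 3 + 491.803ms (3/2)
5. 1475.41ms @ 9/2 + 491.803ms (3/2)

note 3 onset = 3/2b = 491.803ms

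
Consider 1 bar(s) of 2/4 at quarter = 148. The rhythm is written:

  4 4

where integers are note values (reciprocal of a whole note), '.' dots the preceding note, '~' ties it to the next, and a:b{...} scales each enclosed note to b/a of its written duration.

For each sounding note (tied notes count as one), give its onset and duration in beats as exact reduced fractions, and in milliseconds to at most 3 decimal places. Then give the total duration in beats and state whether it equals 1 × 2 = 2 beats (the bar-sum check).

1) 0.0ms=0b +405.405ms=1b
2) 405.405ms=1b +405.405ms=1b
Σ=2b of 2 (148bpm 2/4) — PASS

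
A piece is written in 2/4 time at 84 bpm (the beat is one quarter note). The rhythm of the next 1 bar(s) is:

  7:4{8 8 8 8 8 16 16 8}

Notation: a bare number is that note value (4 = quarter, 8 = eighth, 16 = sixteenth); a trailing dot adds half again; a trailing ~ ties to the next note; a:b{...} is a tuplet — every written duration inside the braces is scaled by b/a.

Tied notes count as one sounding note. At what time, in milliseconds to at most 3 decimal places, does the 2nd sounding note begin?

1. 0.0ms @ 0 + 204.082ms (2/7)
2. 204.082ms @ 2/7 + 204.082ms (2/7)
3. 408.163ms @ 4/7 + 204.082ms (2/7)
4. 612.245ms @ 6/7 + 204.082ms (2/7)
5. 816.327ms @ 8/7 + 204.082ms (2/7)
6. 1020.408ms @ 10/7 + 102.041ms (1/7)
7. 1122.449ms @ 11/7 + 102.041ms (1/7)
8. 1224.49ms @ 12/7 + 204.082ms (2/7)

note 2 onset = 2/7b = 204.082ms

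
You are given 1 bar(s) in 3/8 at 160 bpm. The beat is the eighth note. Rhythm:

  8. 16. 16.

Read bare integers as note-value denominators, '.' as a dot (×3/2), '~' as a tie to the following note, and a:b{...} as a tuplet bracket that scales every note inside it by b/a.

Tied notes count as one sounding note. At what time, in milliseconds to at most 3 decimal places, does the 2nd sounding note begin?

note 2 onset = 3/2b = 562.5ms

1. 0.0ms @ 0 + 562.5ms (3/2)
2. 562.5ms @ 3/2 + 281.25ms (3/4)
3. 843.75ms @ 9/4 + 281.25ms (3/4)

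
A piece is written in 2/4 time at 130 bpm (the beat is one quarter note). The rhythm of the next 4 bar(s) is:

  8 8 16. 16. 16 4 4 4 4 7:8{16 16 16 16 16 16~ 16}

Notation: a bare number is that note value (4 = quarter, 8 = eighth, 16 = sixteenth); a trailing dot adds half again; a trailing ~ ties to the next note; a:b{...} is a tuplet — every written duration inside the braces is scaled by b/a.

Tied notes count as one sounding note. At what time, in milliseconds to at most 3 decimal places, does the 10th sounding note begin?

1. 0.0ms @ 0 + 230.769ms (1/2)
2. 230.769ms @ 1/2 + 230.769ms (1/2)
3. 461.538ms @ 1 + 173.077ms (3/8)
4. 634.615ms @ 11/8 + 173.077ms (3/8)
5. 807.692ms @ 7/4 + 115.385ms (1/4)
6. 923.077ms @ 2 + 461.538ms (1)
7. 1384.615ms @ 3 + 461.538ms (1)
8. 1846.154ms @ 4 + 461.538ms (1)
9. 2307.692ms @ 5 + 461.538ms (1)
10. 2769.231ms @ 6 + 131.868ms (2/7)
11. 2901.099ms @ 44/7 + 131.868ms (2/7)
12. 3032.967ms @ 46/7 + 131.868ms (2/7)
13. 3164.835ms @ 48/7 + 131.868ms (2/7)
14. 3296.703ms @ 50/7 + 131.868ms (2/7)
15. 3428.571ms @ 52/7 + 263.736ms (4/7)

note 10 onset = 6b = 2769.231ms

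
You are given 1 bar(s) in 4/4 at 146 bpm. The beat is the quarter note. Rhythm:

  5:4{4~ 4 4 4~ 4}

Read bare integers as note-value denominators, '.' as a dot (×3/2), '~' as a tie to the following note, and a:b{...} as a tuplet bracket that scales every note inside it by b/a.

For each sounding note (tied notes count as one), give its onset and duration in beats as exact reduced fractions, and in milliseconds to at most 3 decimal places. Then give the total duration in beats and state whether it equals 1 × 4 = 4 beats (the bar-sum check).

1) 0.0ms=0b +657.534ms=8/5b
2) 657.534ms=8/5b +328.767ms=4/5b
3) 986.301ms=12/5b +657.534ms=8/5b
Σ=4b of 4 (146bpm 4/4) — PASS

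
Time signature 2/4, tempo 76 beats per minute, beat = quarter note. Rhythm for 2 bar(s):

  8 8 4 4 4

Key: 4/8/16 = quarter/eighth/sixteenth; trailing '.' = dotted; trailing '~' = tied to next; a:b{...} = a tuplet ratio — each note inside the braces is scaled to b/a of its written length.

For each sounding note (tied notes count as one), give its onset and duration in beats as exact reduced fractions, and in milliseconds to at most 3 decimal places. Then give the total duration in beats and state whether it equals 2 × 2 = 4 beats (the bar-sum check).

1) 0.0ms=0b +394.737ms=1/2b
2) 394.737ms=1/2b +394.737ms=1/2b
3) 789.474ms=1b +789.474ms=1b
4) 1578.947ms=2b +789.474ms=1b
5) 2368.421ms=3b +789.474ms=1b
Σ=4b of 4 (76bpm 2/4) — PASS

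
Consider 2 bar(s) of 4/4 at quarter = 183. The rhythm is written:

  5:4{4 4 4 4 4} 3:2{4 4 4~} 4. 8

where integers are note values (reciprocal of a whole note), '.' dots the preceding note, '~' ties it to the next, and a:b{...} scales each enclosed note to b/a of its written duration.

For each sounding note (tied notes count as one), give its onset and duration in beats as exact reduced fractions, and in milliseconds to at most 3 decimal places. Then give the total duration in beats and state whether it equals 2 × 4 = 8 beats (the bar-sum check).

1) 0.0ms=0b +262.295ms=4/5b
2) 262.295ms=4/5b +262.295ms=4/5b
3) 524.59ms=8/5b +262.295ms=4/5b
4) 786.885ms=12/5b +262.295ms=4/5b
5) 1049.18ms=16/5b +262.295ms=4/5b
6) 1311.475ms=4b +218.579ms=2/3b
7) 1530.055ms=14/3b +218.579ms=2/3b
8) 1748.634ms=16/3b +710.383ms=13/6b
9) 2459.016ms=15/2b +163.934ms=1/2b
Σ=8b of 8 (183bpm 4/4) — PASS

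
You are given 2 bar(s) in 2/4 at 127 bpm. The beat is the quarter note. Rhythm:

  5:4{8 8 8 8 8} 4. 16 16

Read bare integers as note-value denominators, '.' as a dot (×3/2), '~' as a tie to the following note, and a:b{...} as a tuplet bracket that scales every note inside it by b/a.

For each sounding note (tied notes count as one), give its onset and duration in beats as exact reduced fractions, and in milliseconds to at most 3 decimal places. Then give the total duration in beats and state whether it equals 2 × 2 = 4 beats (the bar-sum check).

1) 0.0ms=0b +188.976ms=2/5b
2) 188.976ms=2/5b +188.976ms=2/5b
3) 377.953ms=4/5b +188.976ms=2/5b
4) 566.929ms=6/5b +188.976ms=2/5b
5) 755.906ms=8/5b +188.976ms=2/5b
6) 944.882ms=2b +708.661ms=3/2b
7) 1653.543ms=7/2b +118.11ms=1/4b
8) 1771.654ms=15/4b +118.11ms=1/4b
Σ=4b of 4 (127bpm 2/4) — PASS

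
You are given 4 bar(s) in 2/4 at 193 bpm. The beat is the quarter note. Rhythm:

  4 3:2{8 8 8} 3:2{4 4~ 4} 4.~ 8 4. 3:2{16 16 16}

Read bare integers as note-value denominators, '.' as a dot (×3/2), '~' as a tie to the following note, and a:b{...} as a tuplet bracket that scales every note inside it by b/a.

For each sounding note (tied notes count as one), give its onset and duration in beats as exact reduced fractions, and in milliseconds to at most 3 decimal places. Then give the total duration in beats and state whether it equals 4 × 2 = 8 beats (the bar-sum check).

1) 0.0ms=0b +310.881ms=1b
2) 310.881ms=1b +103.627ms=1/3b
3) 414.508ms=4/3b +103.627ms=1/3b
4) 518.135ms=5/3b +103.627ms=1/3b
5) 621.762ms=2b +207.254ms=2/3b
6) 829.016ms=8/3b +414.508ms=4/3b
7) 1243.523ms=4b +621.762ms=2b
8) 1865.285ms=6b +466.321ms=3/2b
9) 2331.606ms=15/2b +51.813ms=1/6b
10) 2383.42ms=23/3b +51.813ms=1/6b
11) 2435.233ms=47/6b +51.813ms=1/6b
Σ=8b of 8 (193bpm 2/4) — PASS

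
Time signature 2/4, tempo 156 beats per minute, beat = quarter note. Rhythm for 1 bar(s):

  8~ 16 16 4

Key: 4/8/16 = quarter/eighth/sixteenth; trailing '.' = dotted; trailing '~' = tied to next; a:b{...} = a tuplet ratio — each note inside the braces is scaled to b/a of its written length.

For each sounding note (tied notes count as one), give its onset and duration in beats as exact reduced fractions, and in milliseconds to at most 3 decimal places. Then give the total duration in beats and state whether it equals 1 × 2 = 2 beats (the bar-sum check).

1) 0.0ms=0b +288.462ms=3/4b
2) 288.462ms=3/4b +96.154ms=1/4b
3) 384.615ms=1b +384.615ms=1b
Σ=2b of 2 (156bpm 2/4) — PASS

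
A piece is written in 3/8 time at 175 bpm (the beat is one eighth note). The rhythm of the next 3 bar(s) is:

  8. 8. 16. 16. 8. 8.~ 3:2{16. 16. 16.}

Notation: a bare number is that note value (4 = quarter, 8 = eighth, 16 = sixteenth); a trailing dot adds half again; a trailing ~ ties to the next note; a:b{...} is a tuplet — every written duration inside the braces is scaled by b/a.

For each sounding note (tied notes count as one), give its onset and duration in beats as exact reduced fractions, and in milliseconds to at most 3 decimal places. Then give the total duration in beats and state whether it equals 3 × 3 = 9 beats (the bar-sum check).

1) 0.0ms=0b +514.286ms=3/2b
2) 514.286ms=3/2b +514.286ms=3/2b
3) 1028.571ms=3b +257.143ms=3/4b
4) 1285.714ms=15/4b +257.143ms=3/4b
5) 1542.857ms=9/2b +514.286ms=3/2b
6) 2057.143ms=6b +685.714ms=2b
7) 2742.857ms=8b +171.429ms=1/2b
8) 2914.286ms=17/2b +171.429ms=1/2b
Σ=9b of 9 (175bpm 3/8) — PASS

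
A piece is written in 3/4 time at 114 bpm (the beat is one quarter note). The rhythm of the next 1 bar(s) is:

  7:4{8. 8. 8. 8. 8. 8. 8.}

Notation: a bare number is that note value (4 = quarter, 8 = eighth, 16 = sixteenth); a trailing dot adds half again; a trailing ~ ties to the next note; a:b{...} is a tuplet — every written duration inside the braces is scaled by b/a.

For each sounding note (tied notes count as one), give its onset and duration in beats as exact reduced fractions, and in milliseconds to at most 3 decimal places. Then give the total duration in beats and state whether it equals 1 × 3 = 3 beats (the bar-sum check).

1) 0.0ms=0b +225.564ms=3/7b
2) 225.564ms=3/7b +225.564ms=3/7b
3) 451.128ms=6/7b +225.564ms=3/7b
4) 676.692ms=9/7b +225.564ms=3/7b
5) 902.256ms=12/7b +225.564ms=3/7b
6) 1127.82ms=15/7b +225.564ms=3/7b
7) 1353.383ms=18/7b +225.564ms=3/7b
Σ=3b of 3 (114bpm 3/4) — PASS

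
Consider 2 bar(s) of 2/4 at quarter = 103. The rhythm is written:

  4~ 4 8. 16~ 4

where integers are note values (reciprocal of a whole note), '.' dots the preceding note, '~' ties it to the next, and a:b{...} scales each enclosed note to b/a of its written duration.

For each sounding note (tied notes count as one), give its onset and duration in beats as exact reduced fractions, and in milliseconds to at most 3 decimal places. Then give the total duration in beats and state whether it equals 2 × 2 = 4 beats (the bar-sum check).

1) 0.0ms=0b +1165.049ms=2b
2) 1165.049ms=2b +436.893ms=3/4b
3) 1601.942ms=11/4b +728.155ms=5/4b
Σ=4b of 4 (103bpm 2/4) — PASS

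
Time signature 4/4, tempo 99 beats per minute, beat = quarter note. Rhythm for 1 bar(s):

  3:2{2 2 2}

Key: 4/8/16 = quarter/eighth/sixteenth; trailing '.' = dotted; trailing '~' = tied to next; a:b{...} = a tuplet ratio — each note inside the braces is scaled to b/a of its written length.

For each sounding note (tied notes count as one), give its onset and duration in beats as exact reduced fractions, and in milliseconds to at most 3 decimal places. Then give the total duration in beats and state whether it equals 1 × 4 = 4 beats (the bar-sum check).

1) 0.0ms=0b +808.081ms=4/3b
2) 808.081ms=4/3b +808.081ms=4/3b
3) 1616.162ms=8/3b +808.081ms=4/3b
Σ=4b of 4 (99bpm 4/4) — PASS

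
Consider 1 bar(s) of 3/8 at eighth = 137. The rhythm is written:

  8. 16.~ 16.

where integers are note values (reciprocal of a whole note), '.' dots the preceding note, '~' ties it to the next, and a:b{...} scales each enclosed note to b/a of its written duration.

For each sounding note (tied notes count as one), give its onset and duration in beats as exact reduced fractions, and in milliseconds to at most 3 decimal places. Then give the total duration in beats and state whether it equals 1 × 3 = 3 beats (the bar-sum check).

1) 0.0ms=0b +656.934ms=3/2b
2) 656.934ms=3/2b +656.934ms=3/2b
Σ=3b of 3 (137bpm 3/8) — PASS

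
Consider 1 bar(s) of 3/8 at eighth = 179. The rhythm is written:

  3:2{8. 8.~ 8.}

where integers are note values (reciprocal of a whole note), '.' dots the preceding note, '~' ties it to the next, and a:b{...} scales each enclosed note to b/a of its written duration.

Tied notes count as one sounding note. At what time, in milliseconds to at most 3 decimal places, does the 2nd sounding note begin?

note 2 onset = 1b = 335.196ms

1. 0.0ms @ 0 + 335.196ms (1)
2. 335.196ms @ 1 + 670.391ms (2)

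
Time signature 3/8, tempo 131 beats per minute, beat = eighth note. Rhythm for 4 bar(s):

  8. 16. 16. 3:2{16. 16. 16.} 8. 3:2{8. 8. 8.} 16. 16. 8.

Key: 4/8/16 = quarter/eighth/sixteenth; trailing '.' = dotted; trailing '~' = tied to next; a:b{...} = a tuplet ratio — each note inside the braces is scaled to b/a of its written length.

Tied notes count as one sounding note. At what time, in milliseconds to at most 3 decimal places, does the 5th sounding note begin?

1. 0.0ms @ 0 + 687.023ms (3/2)
2. 687.023ms @ 3/2 + 343.511ms (3/4)
3. 1030.534ms @ 9/4 + 343.511ms (3/4)
4. 1374.046ms @ 3 + 229.008ms (1/2)
5. 1603.053ms @ 7/2 + 229.008ms (1/2)
6. 1832.061ms @ 4 + 229.008ms (1/2)
7. 2061.069ms @ 9/2 + 687.023ms (3/2)
8. 2748.092ms @ 6 + 458.015ms (1)
9. 3206.107ms @ 7 + 458.015ms (1)
10. 3664.122ms @ 8 + 458.015ms (1)
11. 4122.137ms @ 9 + 343.511ms (3/4)
12. 4465.649ms @ 39/4 + 343.511ms (3/4)
13. 4809.16ms @ 21/2 + 687.023ms (3/2)

note 5 onset = 7/2b = 1603.053ms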